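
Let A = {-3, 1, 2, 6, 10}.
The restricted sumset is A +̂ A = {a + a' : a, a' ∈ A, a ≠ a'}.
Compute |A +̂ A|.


Restricted sumset: A +̂ A = {a + a' : a ∈ A, a' ∈ A, a ≠ a'}.
Equivalently, take A + A and drop any sum 2a that is achievable ONLY as a + a for a ∈ A (i.e. sums representable only with equal summands).
Enumerate pairs (a, a') with a < a' (symmetric, so each unordered pair gives one sum; this covers all a ≠ a'):
  -3 + 1 = -2
  -3 + 2 = -1
  -3 + 6 = 3
  -3 + 10 = 7
  1 + 2 = 3
  1 + 6 = 7
  1 + 10 = 11
  2 + 6 = 8
  2 + 10 = 12
  6 + 10 = 16
Collected distinct sums: {-2, -1, 3, 7, 8, 11, 12, 16}
|A +̂ A| = 8
(Reference bound: |A +̂ A| ≥ 2|A| - 3 for |A| ≥ 2, with |A| = 5 giving ≥ 7.)

|A +̂ A| = 8


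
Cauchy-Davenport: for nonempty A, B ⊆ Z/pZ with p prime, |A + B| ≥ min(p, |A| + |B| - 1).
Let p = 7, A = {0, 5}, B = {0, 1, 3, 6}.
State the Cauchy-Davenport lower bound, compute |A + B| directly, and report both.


Cauchy-Davenport: |A + B| ≥ min(p, |A| + |B| - 1) for A, B nonempty in Z/pZ.
|A| = 2, |B| = 4, p = 7.
CD lower bound = min(7, 2 + 4 - 1) = min(7, 5) = 5.
Compute A + B mod 7 directly:
a = 0: 0+0=0, 0+1=1, 0+3=3, 0+6=6
a = 5: 5+0=5, 5+1=6, 5+3=1, 5+6=4
A + B = {0, 1, 3, 4, 5, 6}, so |A + B| = 6.
Verify: 6 ≥ 5? Yes ✓.

CD lower bound = 5, actual |A + B| = 6.


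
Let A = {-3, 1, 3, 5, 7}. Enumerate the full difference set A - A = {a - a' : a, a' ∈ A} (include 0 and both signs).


A - A = {a - a' : a, a' ∈ A}.
Compute a - a' for each ordered pair (a, a'):
a = -3: -3--3=0, -3-1=-4, -3-3=-6, -3-5=-8, -3-7=-10
a = 1: 1--3=4, 1-1=0, 1-3=-2, 1-5=-4, 1-7=-6
a = 3: 3--3=6, 3-1=2, 3-3=0, 3-5=-2, 3-7=-4
a = 5: 5--3=8, 5-1=4, 5-3=2, 5-5=0, 5-7=-2
a = 7: 7--3=10, 7-1=6, 7-3=4, 7-5=2, 7-7=0
Collecting distinct values (and noting 0 appears from a-a):
A - A = {-10, -8, -6, -4, -2, 0, 2, 4, 6, 8, 10}
|A - A| = 11

A - A = {-10, -8, -6, -4, -2, 0, 2, 4, 6, 8, 10}


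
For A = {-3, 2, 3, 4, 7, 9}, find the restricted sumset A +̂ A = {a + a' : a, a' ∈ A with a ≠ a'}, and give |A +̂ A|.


Restricted sumset: A +̂ A = {a + a' : a ∈ A, a' ∈ A, a ≠ a'}.
Equivalently, take A + A and drop any sum 2a that is achievable ONLY as a + a for a ∈ A (i.e. sums representable only with equal summands).
Enumerate pairs (a, a') with a < a' (symmetric, so each unordered pair gives one sum; this covers all a ≠ a'):
  -3 + 2 = -1
  -3 + 3 = 0
  -3 + 4 = 1
  -3 + 7 = 4
  -3 + 9 = 6
  2 + 3 = 5
  2 + 4 = 6
  2 + 7 = 9
  2 + 9 = 11
  3 + 4 = 7
  3 + 7 = 10
  3 + 9 = 12
  4 + 7 = 11
  4 + 9 = 13
  7 + 9 = 16
Collected distinct sums: {-1, 0, 1, 4, 5, 6, 7, 9, 10, 11, 12, 13, 16}
|A +̂ A| = 13
(Reference bound: |A +̂ A| ≥ 2|A| - 3 for |A| ≥ 2, with |A| = 6 giving ≥ 9.)

|A +̂ A| = 13


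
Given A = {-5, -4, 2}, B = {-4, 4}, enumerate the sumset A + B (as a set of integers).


A + B = {a + b : a ∈ A, b ∈ B}.
Enumerate all |A|·|B| = 3·2 = 6 pairs (a, b) and collect distinct sums.
a = -5: -5+-4=-9, -5+4=-1
a = -4: -4+-4=-8, -4+4=0
a = 2: 2+-4=-2, 2+4=6
Collecting distinct sums: A + B = {-9, -8, -2, -1, 0, 6}
|A + B| = 6

A + B = {-9, -8, -2, -1, 0, 6}


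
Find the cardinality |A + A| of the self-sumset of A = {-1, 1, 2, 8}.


A + A = {a + a' : a, a' ∈ A}; |A| = 4.
General bounds: 2|A| - 1 ≤ |A + A| ≤ |A|(|A|+1)/2, i.e. 7 ≤ |A + A| ≤ 10.
Lower bound 2|A|-1 is attained iff A is an arithmetic progression.
Enumerate sums a + a' for a ≤ a' (symmetric, so this suffices):
a = -1: -1+-1=-2, -1+1=0, -1+2=1, -1+8=7
a = 1: 1+1=2, 1+2=3, 1+8=9
a = 2: 2+2=4, 2+8=10
a = 8: 8+8=16
Distinct sums: {-2, 0, 1, 2, 3, 4, 7, 9, 10, 16}
|A + A| = 10

|A + A| = 10


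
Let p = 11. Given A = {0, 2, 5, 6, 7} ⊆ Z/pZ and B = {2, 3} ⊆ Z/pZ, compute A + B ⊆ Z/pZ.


Work in Z/11Z: reduce every sum a + b modulo 11.
Enumerate all 10 pairs:
a = 0: 0+2=2, 0+3=3
a = 2: 2+2=4, 2+3=5
a = 5: 5+2=7, 5+3=8
a = 6: 6+2=8, 6+3=9
a = 7: 7+2=9, 7+3=10
Distinct residues collected: {2, 3, 4, 5, 7, 8, 9, 10}
|A + B| = 8 (out of 11 total residues).

A + B = {2, 3, 4, 5, 7, 8, 9, 10}


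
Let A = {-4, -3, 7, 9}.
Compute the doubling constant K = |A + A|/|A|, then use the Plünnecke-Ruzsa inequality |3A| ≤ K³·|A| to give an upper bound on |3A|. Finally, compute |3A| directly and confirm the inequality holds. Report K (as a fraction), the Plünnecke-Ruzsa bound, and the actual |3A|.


|A| = 4.
Step 1: Compute A + A by enumerating all 16 pairs.
A + A = {-8, -7, -6, 3, 4, 5, 6, 14, 16, 18}, so |A + A| = 10.
Step 2: Doubling constant K = |A + A|/|A| = 10/4 = 10/4 ≈ 2.5000.
Step 3: Plünnecke-Ruzsa gives |3A| ≤ K³·|A| = (2.5000)³ · 4 ≈ 62.5000.
Step 4: Compute 3A = A + A + A directly by enumerating all triples (a,b,c) ∈ A³; |3A| = 19.
Step 5: Check 19 ≤ 62.5000? Yes ✓.

K = 10/4, Plünnecke-Ruzsa bound K³|A| ≈ 62.5000, |3A| = 19, inequality holds.


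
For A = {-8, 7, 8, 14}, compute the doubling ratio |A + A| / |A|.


|A| = 4.
Compute A + A by enumerating all 16 pairs.
A + A = {-16, -1, 0, 6, 14, 15, 16, 21, 22, 28}, so |A + A| = 10.
K = |A + A| / |A| = 10/4 = 5/2 ≈ 2.5000.
Reference: AP of size 4 gives K = 7/4 ≈ 1.7500; a fully generic set of size 4 gives K ≈ 2.5000.

|A| = 4, |A + A| = 10, K = 10/4 = 5/2.


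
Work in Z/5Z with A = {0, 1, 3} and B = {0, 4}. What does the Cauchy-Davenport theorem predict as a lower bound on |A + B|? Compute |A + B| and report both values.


Cauchy-Davenport: |A + B| ≥ min(p, |A| + |B| - 1) for A, B nonempty in Z/pZ.
|A| = 3, |B| = 2, p = 5.
CD lower bound = min(5, 3 + 2 - 1) = min(5, 4) = 4.
Compute A + B mod 5 directly:
a = 0: 0+0=0, 0+4=4
a = 1: 1+0=1, 1+4=0
a = 3: 3+0=3, 3+4=2
A + B = {0, 1, 2, 3, 4}, so |A + B| = 5.
Verify: 5 ≥ 4? Yes ✓.

CD lower bound = 4, actual |A + B| = 5.


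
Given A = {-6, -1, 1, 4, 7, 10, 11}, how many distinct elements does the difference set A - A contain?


A - A = {a - a' : a, a' ∈ A}; |A| = 7.
Bounds: 2|A|-1 ≤ |A - A| ≤ |A|² - |A| + 1, i.e. 13 ≤ |A - A| ≤ 43.
Note: 0 ∈ A - A always (from a - a). The set is symmetric: if d ∈ A - A then -d ∈ A - A.
Enumerate nonzero differences d = a - a' with a > a' (then include -d):
Positive differences: {1, 2, 3, 4, 5, 6, 7, 8, 9, 10, 11, 12, 13, 16, 17}
Full difference set: {0} ∪ (positive diffs) ∪ (negative diffs).
|A - A| = 1 + 2·15 = 31 (matches direct enumeration: 31).

|A - A| = 31


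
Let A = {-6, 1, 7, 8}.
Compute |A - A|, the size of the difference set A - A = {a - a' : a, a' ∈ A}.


A - A = {a - a' : a, a' ∈ A}; |A| = 4.
Bounds: 2|A|-1 ≤ |A - A| ≤ |A|² - |A| + 1, i.e. 7 ≤ |A - A| ≤ 13.
Note: 0 ∈ A - A always (from a - a). The set is symmetric: if d ∈ A - A then -d ∈ A - A.
Enumerate nonzero differences d = a - a' with a > a' (then include -d):
Positive differences: {1, 6, 7, 13, 14}
Full difference set: {0} ∪ (positive diffs) ∪ (negative diffs).
|A - A| = 1 + 2·5 = 11 (matches direct enumeration: 11).

|A - A| = 11


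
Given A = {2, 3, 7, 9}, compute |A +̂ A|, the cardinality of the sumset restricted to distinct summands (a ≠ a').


Restricted sumset: A +̂ A = {a + a' : a ∈ A, a' ∈ A, a ≠ a'}.
Equivalently, take A + A and drop any sum 2a that is achievable ONLY as a + a for a ∈ A (i.e. sums representable only with equal summands).
Enumerate pairs (a, a') with a < a' (symmetric, so each unordered pair gives one sum; this covers all a ≠ a'):
  2 + 3 = 5
  2 + 7 = 9
  2 + 9 = 11
  3 + 7 = 10
  3 + 9 = 12
  7 + 9 = 16
Collected distinct sums: {5, 9, 10, 11, 12, 16}
|A +̂ A| = 6
(Reference bound: |A +̂ A| ≥ 2|A| - 3 for |A| ≥ 2, with |A| = 4 giving ≥ 5.)

|A +̂ A| = 6


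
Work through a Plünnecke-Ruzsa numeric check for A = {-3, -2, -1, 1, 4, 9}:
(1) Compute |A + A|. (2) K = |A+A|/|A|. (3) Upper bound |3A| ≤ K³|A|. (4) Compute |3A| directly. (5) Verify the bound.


|A| = 6.
Step 1: Compute A + A by enumerating all 36 pairs.
A + A = {-6, -5, -4, -3, -2, -1, 0, 1, 2, 3, 5, 6, 7, 8, 10, 13, 18}, so |A + A| = 17.
Step 2: Doubling constant K = |A + A|/|A| = 17/6 = 17/6 ≈ 2.8333.
Step 3: Plünnecke-Ruzsa gives |3A| ≤ K³·|A| = (2.8333)³ · 6 ≈ 136.4722.
Step 4: Compute 3A = A + A + A directly by enumerating all triples (a,b,c) ∈ A³; |3A| = 29.
Step 5: Check 29 ≤ 136.4722? Yes ✓.

K = 17/6, Plünnecke-Ruzsa bound K³|A| ≈ 136.4722, |3A| = 29, inequality holds.


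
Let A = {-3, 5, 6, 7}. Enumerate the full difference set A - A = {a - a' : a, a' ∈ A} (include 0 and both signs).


A - A = {a - a' : a, a' ∈ A}.
Compute a - a' for each ordered pair (a, a'):
a = -3: -3--3=0, -3-5=-8, -3-6=-9, -3-7=-10
a = 5: 5--3=8, 5-5=0, 5-6=-1, 5-7=-2
a = 6: 6--3=9, 6-5=1, 6-6=0, 6-7=-1
a = 7: 7--3=10, 7-5=2, 7-6=1, 7-7=0
Collecting distinct values (and noting 0 appears from a-a):
A - A = {-10, -9, -8, -2, -1, 0, 1, 2, 8, 9, 10}
|A - A| = 11

A - A = {-10, -9, -8, -2, -1, 0, 1, 2, 8, 9, 10}


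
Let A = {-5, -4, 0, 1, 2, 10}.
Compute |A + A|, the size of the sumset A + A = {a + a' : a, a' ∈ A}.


A + A = {a + a' : a, a' ∈ A}; |A| = 6.
General bounds: 2|A| - 1 ≤ |A + A| ≤ |A|(|A|+1)/2, i.e. 11 ≤ |A + A| ≤ 21.
Lower bound 2|A|-1 is attained iff A is an arithmetic progression.
Enumerate sums a + a' for a ≤ a' (symmetric, so this suffices):
a = -5: -5+-5=-10, -5+-4=-9, -5+0=-5, -5+1=-4, -5+2=-3, -5+10=5
a = -4: -4+-4=-8, -4+0=-4, -4+1=-3, -4+2=-2, -4+10=6
a = 0: 0+0=0, 0+1=1, 0+2=2, 0+10=10
a = 1: 1+1=2, 1+2=3, 1+10=11
a = 2: 2+2=4, 2+10=12
a = 10: 10+10=20
Distinct sums: {-10, -9, -8, -5, -4, -3, -2, 0, 1, 2, 3, 4, 5, 6, 10, 11, 12, 20}
|A + A| = 18

|A + A| = 18


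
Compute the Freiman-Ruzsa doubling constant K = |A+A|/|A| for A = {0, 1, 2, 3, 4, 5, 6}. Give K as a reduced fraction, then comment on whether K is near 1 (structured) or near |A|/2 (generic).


|A| = 7.
Compute A + A by enumerating all 49 pairs.
A + A = {0, 1, 2, 3, 4, 5, 6, 7, 8, 9, 10, 11, 12}, so |A + A| = 13.
K = |A + A| / |A| = 13/7 (already in lowest terms) ≈ 1.8571.
Reference: AP of size 7 gives K = 13/7 ≈ 1.8571; a fully generic set of size 7 gives K ≈ 4.0000.

|A| = 7, |A + A| = 13, K = 13/7.


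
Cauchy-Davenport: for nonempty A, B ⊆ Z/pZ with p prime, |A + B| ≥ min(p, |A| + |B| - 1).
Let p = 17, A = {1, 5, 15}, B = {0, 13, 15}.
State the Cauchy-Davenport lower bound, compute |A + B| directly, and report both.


Cauchy-Davenport: |A + B| ≥ min(p, |A| + |B| - 1) for A, B nonempty in Z/pZ.
|A| = 3, |B| = 3, p = 17.
CD lower bound = min(17, 3 + 3 - 1) = min(17, 5) = 5.
Compute A + B mod 17 directly:
a = 1: 1+0=1, 1+13=14, 1+15=16
a = 5: 5+0=5, 5+13=1, 5+15=3
a = 15: 15+0=15, 15+13=11, 15+15=13
A + B = {1, 3, 5, 11, 13, 14, 15, 16}, so |A + B| = 8.
Verify: 8 ≥ 5? Yes ✓.

CD lower bound = 5, actual |A + B| = 8.


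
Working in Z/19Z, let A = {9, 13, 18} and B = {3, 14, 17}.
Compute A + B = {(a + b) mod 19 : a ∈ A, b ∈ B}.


Work in Z/19Z: reduce every sum a + b modulo 19.
Enumerate all 9 pairs:
a = 9: 9+3=12, 9+14=4, 9+17=7
a = 13: 13+3=16, 13+14=8, 13+17=11
a = 18: 18+3=2, 18+14=13, 18+17=16
Distinct residues collected: {2, 4, 7, 8, 11, 12, 13, 16}
|A + B| = 8 (out of 19 total residues).

A + B = {2, 4, 7, 8, 11, 12, 13, 16}


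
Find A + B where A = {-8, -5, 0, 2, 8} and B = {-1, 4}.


A + B = {a + b : a ∈ A, b ∈ B}.
Enumerate all |A|·|B| = 5·2 = 10 pairs (a, b) and collect distinct sums.
a = -8: -8+-1=-9, -8+4=-4
a = -5: -5+-1=-6, -5+4=-1
a = 0: 0+-1=-1, 0+4=4
a = 2: 2+-1=1, 2+4=6
a = 8: 8+-1=7, 8+4=12
Collecting distinct sums: A + B = {-9, -6, -4, -1, 1, 4, 6, 7, 12}
|A + B| = 9

A + B = {-9, -6, -4, -1, 1, 4, 6, 7, 12}


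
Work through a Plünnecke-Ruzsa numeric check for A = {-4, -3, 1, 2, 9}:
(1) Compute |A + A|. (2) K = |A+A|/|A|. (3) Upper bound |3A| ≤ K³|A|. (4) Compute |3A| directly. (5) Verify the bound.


|A| = 5.
Step 1: Compute A + A by enumerating all 25 pairs.
A + A = {-8, -7, -6, -3, -2, -1, 2, 3, 4, 5, 6, 10, 11, 18}, so |A + A| = 14.
Step 2: Doubling constant K = |A + A|/|A| = 14/5 = 14/5 ≈ 2.8000.
Step 3: Plünnecke-Ruzsa gives |3A| ≤ K³·|A| = (2.8000)³ · 5 ≈ 109.7600.
Step 4: Compute 3A = A + A + A directly by enumerating all triples (a,b,c) ∈ A³; |3A| = 27.
Step 5: Check 27 ≤ 109.7600? Yes ✓.

K = 14/5, Plünnecke-Ruzsa bound K³|A| ≈ 109.7600, |3A| = 27, inequality holds.


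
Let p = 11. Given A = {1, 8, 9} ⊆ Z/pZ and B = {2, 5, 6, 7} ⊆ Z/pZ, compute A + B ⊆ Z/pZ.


Work in Z/11Z: reduce every sum a + b modulo 11.
Enumerate all 12 pairs:
a = 1: 1+2=3, 1+5=6, 1+6=7, 1+7=8
a = 8: 8+2=10, 8+5=2, 8+6=3, 8+7=4
a = 9: 9+2=0, 9+5=3, 9+6=4, 9+7=5
Distinct residues collected: {0, 2, 3, 4, 5, 6, 7, 8, 10}
|A + B| = 9 (out of 11 total residues).

A + B = {0, 2, 3, 4, 5, 6, 7, 8, 10}


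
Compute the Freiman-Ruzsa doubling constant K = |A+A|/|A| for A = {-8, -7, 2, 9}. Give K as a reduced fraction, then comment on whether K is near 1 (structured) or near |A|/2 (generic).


|A| = 4.
Compute A + A by enumerating all 16 pairs.
A + A = {-16, -15, -14, -6, -5, 1, 2, 4, 11, 18}, so |A + A| = 10.
K = |A + A| / |A| = 10/4 = 5/2 ≈ 2.5000.
Reference: AP of size 4 gives K = 7/4 ≈ 1.7500; a fully generic set of size 4 gives K ≈ 2.5000.

|A| = 4, |A + A| = 10, K = 10/4 = 5/2.


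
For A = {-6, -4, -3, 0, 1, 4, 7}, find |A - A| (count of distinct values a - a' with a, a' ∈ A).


A - A = {a - a' : a, a' ∈ A}; |A| = 7.
Bounds: 2|A|-1 ≤ |A - A| ≤ |A|² - |A| + 1, i.e. 13 ≤ |A - A| ≤ 43.
Note: 0 ∈ A - A always (from a - a). The set is symmetric: if d ∈ A - A then -d ∈ A - A.
Enumerate nonzero differences d = a - a' with a > a' (then include -d):
Positive differences: {1, 2, 3, 4, 5, 6, 7, 8, 10, 11, 13}
Full difference set: {0} ∪ (positive diffs) ∪ (negative diffs).
|A - A| = 1 + 2·11 = 23 (matches direct enumeration: 23).

|A - A| = 23


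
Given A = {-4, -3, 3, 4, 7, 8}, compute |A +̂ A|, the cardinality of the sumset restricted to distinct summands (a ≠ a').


Restricted sumset: A +̂ A = {a + a' : a ∈ A, a' ∈ A, a ≠ a'}.
Equivalently, take A + A and drop any sum 2a that is achievable ONLY as a + a for a ∈ A (i.e. sums representable only with equal summands).
Enumerate pairs (a, a') with a < a' (symmetric, so each unordered pair gives one sum; this covers all a ≠ a'):
  -4 + -3 = -7
  -4 + 3 = -1
  -4 + 4 = 0
  -4 + 7 = 3
  -4 + 8 = 4
  -3 + 3 = 0
  -3 + 4 = 1
  -3 + 7 = 4
  -3 + 8 = 5
  3 + 4 = 7
  3 + 7 = 10
  3 + 8 = 11
  4 + 7 = 11
  4 + 8 = 12
  7 + 8 = 15
Collected distinct sums: {-7, -1, 0, 1, 3, 4, 5, 7, 10, 11, 12, 15}
|A +̂ A| = 12
(Reference bound: |A +̂ A| ≥ 2|A| - 3 for |A| ≥ 2, with |A| = 6 giving ≥ 9.)

|A +̂ A| = 12


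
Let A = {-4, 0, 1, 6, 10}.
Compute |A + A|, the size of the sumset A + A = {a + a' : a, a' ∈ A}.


A + A = {a + a' : a, a' ∈ A}; |A| = 5.
General bounds: 2|A| - 1 ≤ |A + A| ≤ |A|(|A|+1)/2, i.e. 9 ≤ |A + A| ≤ 15.
Lower bound 2|A|-1 is attained iff A is an arithmetic progression.
Enumerate sums a + a' for a ≤ a' (symmetric, so this suffices):
a = -4: -4+-4=-8, -4+0=-4, -4+1=-3, -4+6=2, -4+10=6
a = 0: 0+0=0, 0+1=1, 0+6=6, 0+10=10
a = 1: 1+1=2, 1+6=7, 1+10=11
a = 6: 6+6=12, 6+10=16
a = 10: 10+10=20
Distinct sums: {-8, -4, -3, 0, 1, 2, 6, 7, 10, 11, 12, 16, 20}
|A + A| = 13

|A + A| = 13


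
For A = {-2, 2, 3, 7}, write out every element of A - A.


A - A = {a - a' : a, a' ∈ A}.
Compute a - a' for each ordered pair (a, a'):
a = -2: -2--2=0, -2-2=-4, -2-3=-5, -2-7=-9
a = 2: 2--2=4, 2-2=0, 2-3=-1, 2-7=-5
a = 3: 3--2=5, 3-2=1, 3-3=0, 3-7=-4
a = 7: 7--2=9, 7-2=5, 7-3=4, 7-7=0
Collecting distinct values (and noting 0 appears from a-a):
A - A = {-9, -5, -4, -1, 0, 1, 4, 5, 9}
|A - A| = 9

A - A = {-9, -5, -4, -1, 0, 1, 4, 5, 9}


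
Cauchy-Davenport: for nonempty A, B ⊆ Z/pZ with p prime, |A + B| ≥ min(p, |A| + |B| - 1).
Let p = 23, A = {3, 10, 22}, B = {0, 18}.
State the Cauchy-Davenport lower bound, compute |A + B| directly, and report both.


Cauchy-Davenport: |A + B| ≥ min(p, |A| + |B| - 1) for A, B nonempty in Z/pZ.
|A| = 3, |B| = 2, p = 23.
CD lower bound = min(23, 3 + 2 - 1) = min(23, 4) = 4.
Compute A + B mod 23 directly:
a = 3: 3+0=3, 3+18=21
a = 10: 10+0=10, 10+18=5
a = 22: 22+0=22, 22+18=17
A + B = {3, 5, 10, 17, 21, 22}, so |A + B| = 6.
Verify: 6 ≥ 4? Yes ✓.

CD lower bound = 4, actual |A + B| = 6.


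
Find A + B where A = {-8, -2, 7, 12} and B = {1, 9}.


A + B = {a + b : a ∈ A, b ∈ B}.
Enumerate all |A|·|B| = 4·2 = 8 pairs (a, b) and collect distinct sums.
a = -8: -8+1=-7, -8+9=1
a = -2: -2+1=-1, -2+9=7
a = 7: 7+1=8, 7+9=16
a = 12: 12+1=13, 12+9=21
Collecting distinct sums: A + B = {-7, -1, 1, 7, 8, 13, 16, 21}
|A + B| = 8

A + B = {-7, -1, 1, 7, 8, 13, 16, 21}


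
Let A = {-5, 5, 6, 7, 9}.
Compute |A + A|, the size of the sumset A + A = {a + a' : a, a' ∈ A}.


A + A = {a + a' : a, a' ∈ A}; |A| = 5.
General bounds: 2|A| - 1 ≤ |A + A| ≤ |A|(|A|+1)/2, i.e. 9 ≤ |A + A| ≤ 15.
Lower bound 2|A|-1 is attained iff A is an arithmetic progression.
Enumerate sums a + a' for a ≤ a' (symmetric, so this suffices):
a = -5: -5+-5=-10, -5+5=0, -5+6=1, -5+7=2, -5+9=4
a = 5: 5+5=10, 5+6=11, 5+7=12, 5+9=14
a = 6: 6+6=12, 6+7=13, 6+9=15
a = 7: 7+7=14, 7+9=16
a = 9: 9+9=18
Distinct sums: {-10, 0, 1, 2, 4, 10, 11, 12, 13, 14, 15, 16, 18}
|A + A| = 13

|A + A| = 13


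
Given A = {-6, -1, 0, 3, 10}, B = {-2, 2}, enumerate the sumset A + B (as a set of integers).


A + B = {a + b : a ∈ A, b ∈ B}.
Enumerate all |A|·|B| = 5·2 = 10 pairs (a, b) and collect distinct sums.
a = -6: -6+-2=-8, -6+2=-4
a = -1: -1+-2=-3, -1+2=1
a = 0: 0+-2=-2, 0+2=2
a = 3: 3+-2=1, 3+2=5
a = 10: 10+-2=8, 10+2=12
Collecting distinct sums: A + B = {-8, -4, -3, -2, 1, 2, 5, 8, 12}
|A + B| = 9

A + B = {-8, -4, -3, -2, 1, 2, 5, 8, 12}


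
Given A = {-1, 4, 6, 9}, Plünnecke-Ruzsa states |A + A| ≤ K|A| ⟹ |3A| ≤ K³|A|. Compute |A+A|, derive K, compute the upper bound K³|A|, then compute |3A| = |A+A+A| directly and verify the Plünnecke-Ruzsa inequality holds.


|A| = 4.
Step 1: Compute A + A by enumerating all 16 pairs.
A + A = {-2, 3, 5, 8, 10, 12, 13, 15, 18}, so |A + A| = 9.
Step 2: Doubling constant K = |A + A|/|A| = 9/4 = 9/4 ≈ 2.2500.
Step 3: Plünnecke-Ruzsa gives |3A| ≤ K³·|A| = (2.2500)³ · 4 ≈ 45.5625.
Step 4: Compute 3A = A + A + A directly by enumerating all triples (a,b,c) ∈ A³; |3A| = 16.
Step 5: Check 16 ≤ 45.5625? Yes ✓.

K = 9/4, Plünnecke-Ruzsa bound K³|A| ≈ 45.5625, |3A| = 16, inequality holds.


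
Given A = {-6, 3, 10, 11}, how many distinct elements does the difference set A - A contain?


A - A = {a - a' : a, a' ∈ A}; |A| = 4.
Bounds: 2|A|-1 ≤ |A - A| ≤ |A|² - |A| + 1, i.e. 7 ≤ |A - A| ≤ 13.
Note: 0 ∈ A - A always (from a - a). The set is symmetric: if d ∈ A - A then -d ∈ A - A.
Enumerate nonzero differences d = a - a' with a > a' (then include -d):
Positive differences: {1, 7, 8, 9, 16, 17}
Full difference set: {0} ∪ (positive diffs) ∪ (negative diffs).
|A - A| = 1 + 2·6 = 13 (matches direct enumeration: 13).

|A - A| = 13


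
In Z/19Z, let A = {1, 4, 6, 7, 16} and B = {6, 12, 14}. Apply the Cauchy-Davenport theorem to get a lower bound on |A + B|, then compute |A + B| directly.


Cauchy-Davenport: |A + B| ≥ min(p, |A| + |B| - 1) for A, B nonempty in Z/pZ.
|A| = 5, |B| = 3, p = 19.
CD lower bound = min(19, 5 + 3 - 1) = min(19, 7) = 7.
Compute A + B mod 19 directly:
a = 1: 1+6=7, 1+12=13, 1+14=15
a = 4: 4+6=10, 4+12=16, 4+14=18
a = 6: 6+6=12, 6+12=18, 6+14=1
a = 7: 7+6=13, 7+12=0, 7+14=2
a = 16: 16+6=3, 16+12=9, 16+14=11
A + B = {0, 1, 2, 3, 7, 9, 10, 11, 12, 13, 15, 16, 18}, so |A + B| = 13.
Verify: 13 ≥ 7? Yes ✓.

CD lower bound = 7, actual |A + B| = 13.


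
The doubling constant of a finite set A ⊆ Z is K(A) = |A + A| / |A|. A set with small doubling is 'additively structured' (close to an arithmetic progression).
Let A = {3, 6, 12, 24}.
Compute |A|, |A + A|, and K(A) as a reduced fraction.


|A| = 4.
Compute A + A by enumerating all 16 pairs.
A + A = {6, 9, 12, 15, 18, 24, 27, 30, 36, 48}, so |A + A| = 10.
K = |A + A| / |A| = 10/4 = 5/2 ≈ 2.5000.
Reference: AP of size 4 gives K = 7/4 ≈ 1.7500; a fully generic set of size 4 gives K ≈ 2.5000.

|A| = 4, |A + A| = 10, K = 10/4 = 5/2.


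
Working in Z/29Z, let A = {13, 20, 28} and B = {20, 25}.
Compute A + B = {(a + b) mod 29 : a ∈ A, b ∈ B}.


Work in Z/29Z: reduce every sum a + b modulo 29.
Enumerate all 6 pairs:
a = 13: 13+20=4, 13+25=9
a = 20: 20+20=11, 20+25=16
a = 28: 28+20=19, 28+25=24
Distinct residues collected: {4, 9, 11, 16, 19, 24}
|A + B| = 6 (out of 29 total residues).

A + B = {4, 9, 11, 16, 19, 24}


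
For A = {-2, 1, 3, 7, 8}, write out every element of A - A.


A - A = {a - a' : a, a' ∈ A}.
Compute a - a' for each ordered pair (a, a'):
a = -2: -2--2=0, -2-1=-3, -2-3=-5, -2-7=-9, -2-8=-10
a = 1: 1--2=3, 1-1=0, 1-3=-2, 1-7=-6, 1-8=-7
a = 3: 3--2=5, 3-1=2, 3-3=0, 3-7=-4, 3-8=-5
a = 7: 7--2=9, 7-1=6, 7-3=4, 7-7=0, 7-8=-1
a = 8: 8--2=10, 8-1=7, 8-3=5, 8-7=1, 8-8=0
Collecting distinct values (and noting 0 appears from a-a):
A - A = {-10, -9, -7, -6, -5, -4, -3, -2, -1, 0, 1, 2, 3, 4, 5, 6, 7, 9, 10}
|A - A| = 19

A - A = {-10, -9, -7, -6, -5, -4, -3, -2, -1, 0, 1, 2, 3, 4, 5, 6, 7, 9, 10}


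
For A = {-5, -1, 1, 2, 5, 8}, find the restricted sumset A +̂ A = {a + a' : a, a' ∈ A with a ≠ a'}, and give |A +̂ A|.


Restricted sumset: A +̂ A = {a + a' : a ∈ A, a' ∈ A, a ≠ a'}.
Equivalently, take A + A and drop any sum 2a that is achievable ONLY as a + a for a ∈ A (i.e. sums representable only with equal summands).
Enumerate pairs (a, a') with a < a' (symmetric, so each unordered pair gives one sum; this covers all a ≠ a'):
  -5 + -1 = -6
  -5 + 1 = -4
  -5 + 2 = -3
  -5 + 5 = 0
  -5 + 8 = 3
  -1 + 1 = 0
  -1 + 2 = 1
  -1 + 5 = 4
  -1 + 8 = 7
  1 + 2 = 3
  1 + 5 = 6
  1 + 8 = 9
  2 + 5 = 7
  2 + 8 = 10
  5 + 8 = 13
Collected distinct sums: {-6, -4, -3, 0, 1, 3, 4, 6, 7, 9, 10, 13}
|A +̂ A| = 12
(Reference bound: |A +̂ A| ≥ 2|A| - 3 for |A| ≥ 2, with |A| = 6 giving ≥ 9.)

|A +̂ A| = 12


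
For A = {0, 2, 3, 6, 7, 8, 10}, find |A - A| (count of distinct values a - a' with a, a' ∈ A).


A - A = {a - a' : a, a' ∈ A}; |A| = 7.
Bounds: 2|A|-1 ≤ |A - A| ≤ |A|² - |A| + 1, i.e. 13 ≤ |A - A| ≤ 43.
Note: 0 ∈ A - A always (from a - a). The set is symmetric: if d ∈ A - A then -d ∈ A - A.
Enumerate nonzero differences d = a - a' with a > a' (then include -d):
Positive differences: {1, 2, 3, 4, 5, 6, 7, 8, 10}
Full difference set: {0} ∪ (positive diffs) ∪ (negative diffs).
|A - A| = 1 + 2·9 = 19 (matches direct enumeration: 19).

|A - A| = 19


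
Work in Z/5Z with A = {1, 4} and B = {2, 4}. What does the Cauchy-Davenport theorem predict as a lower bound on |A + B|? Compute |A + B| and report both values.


Cauchy-Davenport: |A + B| ≥ min(p, |A| + |B| - 1) for A, B nonempty in Z/pZ.
|A| = 2, |B| = 2, p = 5.
CD lower bound = min(5, 2 + 2 - 1) = min(5, 3) = 3.
Compute A + B mod 5 directly:
a = 1: 1+2=3, 1+4=0
a = 4: 4+2=1, 4+4=3
A + B = {0, 1, 3}, so |A + B| = 3.
Verify: 3 ≥ 3? Yes ✓.

CD lower bound = 3, actual |A + B| = 3.


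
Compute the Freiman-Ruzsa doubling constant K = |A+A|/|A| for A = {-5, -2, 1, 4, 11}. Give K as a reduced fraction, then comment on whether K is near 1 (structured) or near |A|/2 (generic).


|A| = 5.
Compute A + A by enumerating all 25 pairs.
A + A = {-10, -7, -4, -1, 2, 5, 6, 8, 9, 12, 15, 22}, so |A + A| = 12.
K = |A + A| / |A| = 12/5 (already in lowest terms) ≈ 2.4000.
Reference: AP of size 5 gives K = 9/5 ≈ 1.8000; a fully generic set of size 5 gives K ≈ 3.0000.

|A| = 5, |A + A| = 12, K = 12/5.


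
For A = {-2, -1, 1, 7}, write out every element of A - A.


A - A = {a - a' : a, a' ∈ A}.
Compute a - a' for each ordered pair (a, a'):
a = -2: -2--2=0, -2--1=-1, -2-1=-3, -2-7=-9
a = -1: -1--2=1, -1--1=0, -1-1=-2, -1-7=-8
a = 1: 1--2=3, 1--1=2, 1-1=0, 1-7=-6
a = 7: 7--2=9, 7--1=8, 7-1=6, 7-7=0
Collecting distinct values (and noting 0 appears from a-a):
A - A = {-9, -8, -6, -3, -2, -1, 0, 1, 2, 3, 6, 8, 9}
|A - A| = 13

A - A = {-9, -8, -6, -3, -2, -1, 0, 1, 2, 3, 6, 8, 9}


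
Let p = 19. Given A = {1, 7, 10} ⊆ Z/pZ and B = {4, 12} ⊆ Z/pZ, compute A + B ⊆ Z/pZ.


Work in Z/19Z: reduce every sum a + b modulo 19.
Enumerate all 6 pairs:
a = 1: 1+4=5, 1+12=13
a = 7: 7+4=11, 7+12=0
a = 10: 10+4=14, 10+12=3
Distinct residues collected: {0, 3, 5, 11, 13, 14}
|A + B| = 6 (out of 19 total residues).

A + B = {0, 3, 5, 11, 13, 14}


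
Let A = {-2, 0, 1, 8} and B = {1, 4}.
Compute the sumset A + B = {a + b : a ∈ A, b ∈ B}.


A + B = {a + b : a ∈ A, b ∈ B}.
Enumerate all |A|·|B| = 4·2 = 8 pairs (a, b) and collect distinct sums.
a = -2: -2+1=-1, -2+4=2
a = 0: 0+1=1, 0+4=4
a = 1: 1+1=2, 1+4=5
a = 8: 8+1=9, 8+4=12
Collecting distinct sums: A + B = {-1, 1, 2, 4, 5, 9, 12}
|A + B| = 7

A + B = {-1, 1, 2, 4, 5, 9, 12}


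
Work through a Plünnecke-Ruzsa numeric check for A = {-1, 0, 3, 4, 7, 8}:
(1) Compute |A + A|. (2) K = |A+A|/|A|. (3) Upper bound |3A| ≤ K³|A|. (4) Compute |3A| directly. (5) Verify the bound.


|A| = 6.
Step 1: Compute A + A by enumerating all 36 pairs.
A + A = {-2, -1, 0, 2, 3, 4, 6, 7, 8, 10, 11, 12, 14, 15, 16}, so |A + A| = 15.
Step 2: Doubling constant K = |A + A|/|A| = 15/6 = 15/6 ≈ 2.5000.
Step 3: Plünnecke-Ruzsa gives |3A| ≤ K³·|A| = (2.5000)³ · 6 ≈ 93.7500.
Step 4: Compute 3A = A + A + A directly by enumerating all triples (a,b,c) ∈ A³; |3A| = 28.
Step 5: Check 28 ≤ 93.7500? Yes ✓.

K = 15/6, Plünnecke-Ruzsa bound K³|A| ≈ 93.7500, |3A| = 28, inequality holds.


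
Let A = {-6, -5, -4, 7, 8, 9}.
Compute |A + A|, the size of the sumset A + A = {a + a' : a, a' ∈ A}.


A + A = {a + a' : a, a' ∈ A}; |A| = 6.
General bounds: 2|A| - 1 ≤ |A + A| ≤ |A|(|A|+1)/2, i.e. 11 ≤ |A + A| ≤ 21.
Lower bound 2|A|-1 is attained iff A is an arithmetic progression.
Enumerate sums a + a' for a ≤ a' (symmetric, so this suffices):
a = -6: -6+-6=-12, -6+-5=-11, -6+-4=-10, -6+7=1, -6+8=2, -6+9=3
a = -5: -5+-5=-10, -5+-4=-9, -5+7=2, -5+8=3, -5+9=4
a = -4: -4+-4=-8, -4+7=3, -4+8=4, -4+9=5
a = 7: 7+7=14, 7+8=15, 7+9=16
a = 8: 8+8=16, 8+9=17
a = 9: 9+9=18
Distinct sums: {-12, -11, -10, -9, -8, 1, 2, 3, 4, 5, 14, 15, 16, 17, 18}
|A + A| = 15

|A + A| = 15


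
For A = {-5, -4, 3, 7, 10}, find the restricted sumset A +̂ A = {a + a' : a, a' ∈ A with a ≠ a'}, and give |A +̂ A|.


Restricted sumset: A +̂ A = {a + a' : a ∈ A, a' ∈ A, a ≠ a'}.
Equivalently, take A + A and drop any sum 2a that is achievable ONLY as a + a for a ∈ A (i.e. sums representable only with equal summands).
Enumerate pairs (a, a') with a < a' (symmetric, so each unordered pair gives one sum; this covers all a ≠ a'):
  -5 + -4 = -9
  -5 + 3 = -2
  -5 + 7 = 2
  -5 + 10 = 5
  -4 + 3 = -1
  -4 + 7 = 3
  -4 + 10 = 6
  3 + 7 = 10
  3 + 10 = 13
  7 + 10 = 17
Collected distinct sums: {-9, -2, -1, 2, 3, 5, 6, 10, 13, 17}
|A +̂ A| = 10
(Reference bound: |A +̂ A| ≥ 2|A| - 3 for |A| ≥ 2, with |A| = 5 giving ≥ 7.)

|A +̂ A| = 10


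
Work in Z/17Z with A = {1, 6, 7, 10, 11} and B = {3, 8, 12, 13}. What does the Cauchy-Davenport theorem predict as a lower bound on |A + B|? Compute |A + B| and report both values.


Cauchy-Davenport: |A + B| ≥ min(p, |A| + |B| - 1) for A, B nonempty in Z/pZ.
|A| = 5, |B| = 4, p = 17.
CD lower bound = min(17, 5 + 4 - 1) = min(17, 8) = 8.
Compute A + B mod 17 directly:
a = 1: 1+3=4, 1+8=9, 1+12=13, 1+13=14
a = 6: 6+3=9, 6+8=14, 6+12=1, 6+13=2
a = 7: 7+3=10, 7+8=15, 7+12=2, 7+13=3
a = 10: 10+3=13, 10+8=1, 10+12=5, 10+13=6
a = 11: 11+3=14, 11+8=2, 11+12=6, 11+13=7
A + B = {1, 2, 3, 4, 5, 6, 7, 9, 10, 13, 14, 15}, so |A + B| = 12.
Verify: 12 ≥ 8? Yes ✓.

CD lower bound = 8, actual |A + B| = 12.


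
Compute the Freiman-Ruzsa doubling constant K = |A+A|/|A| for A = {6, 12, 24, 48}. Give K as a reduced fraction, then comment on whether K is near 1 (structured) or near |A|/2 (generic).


|A| = 4.
Compute A + A by enumerating all 16 pairs.
A + A = {12, 18, 24, 30, 36, 48, 54, 60, 72, 96}, so |A + A| = 10.
K = |A + A| / |A| = 10/4 = 5/2 ≈ 2.5000.
Reference: AP of size 4 gives K = 7/4 ≈ 1.7500; a fully generic set of size 4 gives K ≈ 2.5000.

|A| = 4, |A + A| = 10, K = 10/4 = 5/2.


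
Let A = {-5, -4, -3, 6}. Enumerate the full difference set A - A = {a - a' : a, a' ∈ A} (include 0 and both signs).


A - A = {a - a' : a, a' ∈ A}.
Compute a - a' for each ordered pair (a, a'):
a = -5: -5--5=0, -5--4=-1, -5--3=-2, -5-6=-11
a = -4: -4--5=1, -4--4=0, -4--3=-1, -4-6=-10
a = -3: -3--5=2, -3--4=1, -3--3=0, -3-6=-9
a = 6: 6--5=11, 6--4=10, 6--3=9, 6-6=0
Collecting distinct values (and noting 0 appears from a-a):
A - A = {-11, -10, -9, -2, -1, 0, 1, 2, 9, 10, 11}
|A - A| = 11

A - A = {-11, -10, -9, -2, -1, 0, 1, 2, 9, 10, 11}


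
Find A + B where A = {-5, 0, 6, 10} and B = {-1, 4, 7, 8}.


A + B = {a + b : a ∈ A, b ∈ B}.
Enumerate all |A|·|B| = 4·4 = 16 pairs (a, b) and collect distinct sums.
a = -5: -5+-1=-6, -5+4=-1, -5+7=2, -5+8=3
a = 0: 0+-1=-1, 0+4=4, 0+7=7, 0+8=8
a = 6: 6+-1=5, 6+4=10, 6+7=13, 6+8=14
a = 10: 10+-1=9, 10+4=14, 10+7=17, 10+8=18
Collecting distinct sums: A + B = {-6, -1, 2, 3, 4, 5, 7, 8, 9, 10, 13, 14, 17, 18}
|A + B| = 14

A + B = {-6, -1, 2, 3, 4, 5, 7, 8, 9, 10, 13, 14, 17, 18}


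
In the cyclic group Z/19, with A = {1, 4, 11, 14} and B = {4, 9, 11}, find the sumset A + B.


Work in Z/19Z: reduce every sum a + b modulo 19.
Enumerate all 12 pairs:
a = 1: 1+4=5, 1+9=10, 1+11=12
a = 4: 4+4=8, 4+9=13, 4+11=15
a = 11: 11+4=15, 11+9=1, 11+11=3
a = 14: 14+4=18, 14+9=4, 14+11=6
Distinct residues collected: {1, 3, 4, 5, 6, 8, 10, 12, 13, 15, 18}
|A + B| = 11 (out of 19 total residues).

A + B = {1, 3, 4, 5, 6, 8, 10, 12, 13, 15, 18}


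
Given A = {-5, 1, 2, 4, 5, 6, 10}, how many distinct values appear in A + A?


A + A = {a + a' : a, a' ∈ A}; |A| = 7.
General bounds: 2|A| - 1 ≤ |A + A| ≤ |A|(|A|+1)/2, i.e. 13 ≤ |A + A| ≤ 28.
Lower bound 2|A|-1 is attained iff A is an arithmetic progression.
Enumerate sums a + a' for a ≤ a' (symmetric, so this suffices):
a = -5: -5+-5=-10, -5+1=-4, -5+2=-3, -5+4=-1, -5+5=0, -5+6=1, -5+10=5
a = 1: 1+1=2, 1+2=3, 1+4=5, 1+5=6, 1+6=7, 1+10=11
a = 2: 2+2=4, 2+4=6, 2+5=7, 2+6=8, 2+10=12
a = 4: 4+4=8, 4+5=9, 4+6=10, 4+10=14
a = 5: 5+5=10, 5+6=11, 5+10=15
a = 6: 6+6=12, 6+10=16
a = 10: 10+10=20
Distinct sums: {-10, -4, -3, -1, 0, 1, 2, 3, 4, 5, 6, 7, 8, 9, 10, 11, 12, 14, 15, 16, 20}
|A + A| = 21

|A + A| = 21


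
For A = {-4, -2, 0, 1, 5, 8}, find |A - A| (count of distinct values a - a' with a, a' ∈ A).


A - A = {a - a' : a, a' ∈ A}; |A| = 6.
Bounds: 2|A|-1 ≤ |A - A| ≤ |A|² - |A| + 1, i.e. 11 ≤ |A - A| ≤ 31.
Note: 0 ∈ A - A always (from a - a). The set is symmetric: if d ∈ A - A then -d ∈ A - A.
Enumerate nonzero differences d = a - a' with a > a' (then include -d):
Positive differences: {1, 2, 3, 4, 5, 7, 8, 9, 10, 12}
Full difference set: {0} ∪ (positive diffs) ∪ (negative diffs).
|A - A| = 1 + 2·10 = 21 (matches direct enumeration: 21).

|A - A| = 21


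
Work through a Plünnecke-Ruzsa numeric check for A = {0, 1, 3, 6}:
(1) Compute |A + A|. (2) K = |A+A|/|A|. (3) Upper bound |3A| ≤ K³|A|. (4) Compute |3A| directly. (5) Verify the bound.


|A| = 4.
Step 1: Compute A + A by enumerating all 16 pairs.
A + A = {0, 1, 2, 3, 4, 6, 7, 9, 12}, so |A + A| = 9.
Step 2: Doubling constant K = |A + A|/|A| = 9/4 = 9/4 ≈ 2.2500.
Step 3: Plünnecke-Ruzsa gives |3A| ≤ K³·|A| = (2.2500)³ · 4 ≈ 45.5625.
Step 4: Compute 3A = A + A + A directly by enumerating all triples (a,b,c) ∈ A³; |3A| = 15.
Step 5: Check 15 ≤ 45.5625? Yes ✓.

K = 9/4, Plünnecke-Ruzsa bound K³|A| ≈ 45.5625, |3A| = 15, inequality holds.


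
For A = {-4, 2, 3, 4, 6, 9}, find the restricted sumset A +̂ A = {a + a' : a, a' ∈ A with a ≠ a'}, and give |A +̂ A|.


Restricted sumset: A +̂ A = {a + a' : a ∈ A, a' ∈ A, a ≠ a'}.
Equivalently, take A + A and drop any sum 2a that is achievable ONLY as a + a for a ∈ A (i.e. sums representable only with equal summands).
Enumerate pairs (a, a') with a < a' (symmetric, so each unordered pair gives one sum; this covers all a ≠ a'):
  -4 + 2 = -2
  -4 + 3 = -1
  -4 + 4 = 0
  -4 + 6 = 2
  -4 + 9 = 5
  2 + 3 = 5
  2 + 4 = 6
  2 + 6 = 8
  2 + 9 = 11
  3 + 4 = 7
  3 + 6 = 9
  3 + 9 = 12
  4 + 6 = 10
  4 + 9 = 13
  6 + 9 = 15
Collected distinct sums: {-2, -1, 0, 2, 5, 6, 7, 8, 9, 10, 11, 12, 13, 15}
|A +̂ A| = 14
(Reference bound: |A +̂ A| ≥ 2|A| - 3 for |A| ≥ 2, with |A| = 6 giving ≥ 9.)

|A +̂ A| = 14


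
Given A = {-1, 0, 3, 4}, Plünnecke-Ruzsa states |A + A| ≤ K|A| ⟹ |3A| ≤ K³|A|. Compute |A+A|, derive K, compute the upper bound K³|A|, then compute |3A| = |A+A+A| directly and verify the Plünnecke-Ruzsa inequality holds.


|A| = 4.
Step 1: Compute A + A by enumerating all 16 pairs.
A + A = {-2, -1, 0, 2, 3, 4, 6, 7, 8}, so |A + A| = 9.
Step 2: Doubling constant K = |A + A|/|A| = 9/4 = 9/4 ≈ 2.2500.
Step 3: Plünnecke-Ruzsa gives |3A| ≤ K³·|A| = (2.2500)³ · 4 ≈ 45.5625.
Step 4: Compute 3A = A + A + A directly by enumerating all triples (a,b,c) ∈ A³; |3A| = 16.
Step 5: Check 16 ≤ 45.5625? Yes ✓.

K = 9/4, Plünnecke-Ruzsa bound K³|A| ≈ 45.5625, |3A| = 16, inequality holds.


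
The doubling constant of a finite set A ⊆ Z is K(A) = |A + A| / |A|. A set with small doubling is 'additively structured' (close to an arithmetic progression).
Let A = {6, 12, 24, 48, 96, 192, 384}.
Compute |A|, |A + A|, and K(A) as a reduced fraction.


|A| = 7.
Compute A + A by enumerating all 49 pairs.
A + A = {12, 18, 24, 30, 36, 48, 54, 60, 72, 96, 102, 108, 120, 144, 192, 198, 204, 216, 240, 288, 384, 390, 396, 408, 432, 480, 576, 768}, so |A + A| = 28.
K = |A + A| / |A| = 28/7 = 4/1 ≈ 4.0000.
Reference: AP of size 7 gives K = 13/7 ≈ 1.8571; a fully generic set of size 7 gives K ≈ 4.0000.

|A| = 7, |A + A| = 28, K = 28/7 = 4/1.


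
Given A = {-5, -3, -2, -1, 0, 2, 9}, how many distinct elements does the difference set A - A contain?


A - A = {a - a' : a, a' ∈ A}; |A| = 7.
Bounds: 2|A|-1 ≤ |A - A| ≤ |A|² - |A| + 1, i.e. 13 ≤ |A - A| ≤ 43.
Note: 0 ∈ A - A always (from a - a). The set is symmetric: if d ∈ A - A then -d ∈ A - A.
Enumerate nonzero differences d = a - a' with a > a' (then include -d):
Positive differences: {1, 2, 3, 4, 5, 7, 9, 10, 11, 12, 14}
Full difference set: {0} ∪ (positive diffs) ∪ (negative diffs).
|A - A| = 1 + 2·11 = 23 (matches direct enumeration: 23).

|A - A| = 23


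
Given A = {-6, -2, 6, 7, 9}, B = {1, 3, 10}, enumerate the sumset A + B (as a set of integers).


A + B = {a + b : a ∈ A, b ∈ B}.
Enumerate all |A|·|B| = 5·3 = 15 pairs (a, b) and collect distinct sums.
a = -6: -6+1=-5, -6+3=-3, -6+10=4
a = -2: -2+1=-1, -2+3=1, -2+10=8
a = 6: 6+1=7, 6+3=9, 6+10=16
a = 7: 7+1=8, 7+3=10, 7+10=17
a = 9: 9+1=10, 9+3=12, 9+10=19
Collecting distinct sums: A + B = {-5, -3, -1, 1, 4, 7, 8, 9, 10, 12, 16, 17, 19}
|A + B| = 13

A + B = {-5, -3, -1, 1, 4, 7, 8, 9, 10, 12, 16, 17, 19}


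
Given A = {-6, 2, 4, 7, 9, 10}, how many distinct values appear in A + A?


A + A = {a + a' : a, a' ∈ A}; |A| = 6.
General bounds: 2|A| - 1 ≤ |A + A| ≤ |A|(|A|+1)/2, i.e. 11 ≤ |A + A| ≤ 21.
Lower bound 2|A|-1 is attained iff A is an arithmetic progression.
Enumerate sums a + a' for a ≤ a' (symmetric, so this suffices):
a = -6: -6+-6=-12, -6+2=-4, -6+4=-2, -6+7=1, -6+9=3, -6+10=4
a = 2: 2+2=4, 2+4=6, 2+7=9, 2+9=11, 2+10=12
a = 4: 4+4=8, 4+7=11, 4+9=13, 4+10=14
a = 7: 7+7=14, 7+9=16, 7+10=17
a = 9: 9+9=18, 9+10=19
a = 10: 10+10=20
Distinct sums: {-12, -4, -2, 1, 3, 4, 6, 8, 9, 11, 12, 13, 14, 16, 17, 18, 19, 20}
|A + A| = 18

|A + A| = 18


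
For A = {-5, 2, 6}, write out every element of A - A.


A - A = {a - a' : a, a' ∈ A}.
Compute a - a' for each ordered pair (a, a'):
a = -5: -5--5=0, -5-2=-7, -5-6=-11
a = 2: 2--5=7, 2-2=0, 2-6=-4
a = 6: 6--5=11, 6-2=4, 6-6=0
Collecting distinct values (and noting 0 appears from a-a):
A - A = {-11, -7, -4, 0, 4, 7, 11}
|A - A| = 7

A - A = {-11, -7, -4, 0, 4, 7, 11}


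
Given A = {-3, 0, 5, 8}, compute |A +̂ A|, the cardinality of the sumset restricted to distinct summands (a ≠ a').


Restricted sumset: A +̂ A = {a + a' : a ∈ A, a' ∈ A, a ≠ a'}.
Equivalently, take A + A and drop any sum 2a that is achievable ONLY as a + a for a ∈ A (i.e. sums representable only with equal summands).
Enumerate pairs (a, a') with a < a' (symmetric, so each unordered pair gives one sum; this covers all a ≠ a'):
  -3 + 0 = -3
  -3 + 5 = 2
  -3 + 8 = 5
  0 + 5 = 5
  0 + 8 = 8
  5 + 8 = 13
Collected distinct sums: {-3, 2, 5, 8, 13}
|A +̂ A| = 5
(Reference bound: |A +̂ A| ≥ 2|A| - 3 for |A| ≥ 2, with |A| = 4 giving ≥ 5.)

|A +̂ A| = 5


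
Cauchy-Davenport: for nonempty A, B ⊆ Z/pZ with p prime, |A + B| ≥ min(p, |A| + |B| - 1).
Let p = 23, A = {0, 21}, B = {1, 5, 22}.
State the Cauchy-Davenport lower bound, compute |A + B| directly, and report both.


Cauchy-Davenport: |A + B| ≥ min(p, |A| + |B| - 1) for A, B nonempty in Z/pZ.
|A| = 2, |B| = 3, p = 23.
CD lower bound = min(23, 2 + 3 - 1) = min(23, 4) = 4.
Compute A + B mod 23 directly:
a = 0: 0+1=1, 0+5=5, 0+22=22
a = 21: 21+1=22, 21+5=3, 21+22=20
A + B = {1, 3, 5, 20, 22}, so |A + B| = 5.
Verify: 5 ≥ 4? Yes ✓.

CD lower bound = 4, actual |A + B| = 5.


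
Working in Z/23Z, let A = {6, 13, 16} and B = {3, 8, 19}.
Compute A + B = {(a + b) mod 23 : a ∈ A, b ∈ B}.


Work in Z/23Z: reduce every sum a + b modulo 23.
Enumerate all 9 pairs:
a = 6: 6+3=9, 6+8=14, 6+19=2
a = 13: 13+3=16, 13+8=21, 13+19=9
a = 16: 16+3=19, 16+8=1, 16+19=12
Distinct residues collected: {1, 2, 9, 12, 14, 16, 19, 21}
|A + B| = 8 (out of 23 total residues).

A + B = {1, 2, 9, 12, 14, 16, 19, 21}


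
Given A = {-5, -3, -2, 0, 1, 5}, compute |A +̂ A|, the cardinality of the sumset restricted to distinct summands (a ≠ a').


Restricted sumset: A +̂ A = {a + a' : a ∈ A, a' ∈ A, a ≠ a'}.
Equivalently, take A + A and drop any sum 2a that is achievable ONLY as a + a for a ∈ A (i.e. sums representable only with equal summands).
Enumerate pairs (a, a') with a < a' (symmetric, so each unordered pair gives one sum; this covers all a ≠ a'):
  -5 + -3 = -8
  -5 + -2 = -7
  -5 + 0 = -5
  -5 + 1 = -4
  -5 + 5 = 0
  -3 + -2 = -5
  -3 + 0 = -3
  -3 + 1 = -2
  -3 + 5 = 2
  -2 + 0 = -2
  -2 + 1 = -1
  -2 + 5 = 3
  0 + 1 = 1
  0 + 5 = 5
  1 + 5 = 6
Collected distinct sums: {-8, -7, -5, -4, -3, -2, -1, 0, 1, 2, 3, 5, 6}
|A +̂ A| = 13
(Reference bound: |A +̂ A| ≥ 2|A| - 3 for |A| ≥ 2, with |A| = 6 giving ≥ 9.)

|A +̂ A| = 13


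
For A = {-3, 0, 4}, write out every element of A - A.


A - A = {a - a' : a, a' ∈ A}.
Compute a - a' for each ordered pair (a, a'):
a = -3: -3--3=0, -3-0=-3, -3-4=-7
a = 0: 0--3=3, 0-0=0, 0-4=-4
a = 4: 4--3=7, 4-0=4, 4-4=0
Collecting distinct values (and noting 0 appears from a-a):
A - A = {-7, -4, -3, 0, 3, 4, 7}
|A - A| = 7

A - A = {-7, -4, -3, 0, 3, 4, 7}


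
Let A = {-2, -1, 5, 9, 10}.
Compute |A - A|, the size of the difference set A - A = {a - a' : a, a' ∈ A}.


A - A = {a - a' : a, a' ∈ A}; |A| = 5.
Bounds: 2|A|-1 ≤ |A - A| ≤ |A|² - |A| + 1, i.e. 9 ≤ |A - A| ≤ 21.
Note: 0 ∈ A - A always (from a - a). The set is symmetric: if d ∈ A - A then -d ∈ A - A.
Enumerate nonzero differences d = a - a' with a > a' (then include -d):
Positive differences: {1, 4, 5, 6, 7, 10, 11, 12}
Full difference set: {0} ∪ (positive diffs) ∪ (negative diffs).
|A - A| = 1 + 2·8 = 17 (matches direct enumeration: 17).

|A - A| = 17


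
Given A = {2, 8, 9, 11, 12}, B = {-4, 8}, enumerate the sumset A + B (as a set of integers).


A + B = {a + b : a ∈ A, b ∈ B}.
Enumerate all |A|·|B| = 5·2 = 10 pairs (a, b) and collect distinct sums.
a = 2: 2+-4=-2, 2+8=10
a = 8: 8+-4=4, 8+8=16
a = 9: 9+-4=5, 9+8=17
a = 11: 11+-4=7, 11+8=19
a = 12: 12+-4=8, 12+8=20
Collecting distinct sums: A + B = {-2, 4, 5, 7, 8, 10, 16, 17, 19, 20}
|A + B| = 10

A + B = {-2, 4, 5, 7, 8, 10, 16, 17, 19, 20}


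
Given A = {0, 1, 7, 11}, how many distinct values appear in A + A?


A + A = {a + a' : a, a' ∈ A}; |A| = 4.
General bounds: 2|A| - 1 ≤ |A + A| ≤ |A|(|A|+1)/2, i.e. 7 ≤ |A + A| ≤ 10.
Lower bound 2|A|-1 is attained iff A is an arithmetic progression.
Enumerate sums a + a' for a ≤ a' (symmetric, so this suffices):
a = 0: 0+0=0, 0+1=1, 0+7=7, 0+11=11
a = 1: 1+1=2, 1+7=8, 1+11=12
a = 7: 7+7=14, 7+11=18
a = 11: 11+11=22
Distinct sums: {0, 1, 2, 7, 8, 11, 12, 14, 18, 22}
|A + A| = 10

|A + A| = 10
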